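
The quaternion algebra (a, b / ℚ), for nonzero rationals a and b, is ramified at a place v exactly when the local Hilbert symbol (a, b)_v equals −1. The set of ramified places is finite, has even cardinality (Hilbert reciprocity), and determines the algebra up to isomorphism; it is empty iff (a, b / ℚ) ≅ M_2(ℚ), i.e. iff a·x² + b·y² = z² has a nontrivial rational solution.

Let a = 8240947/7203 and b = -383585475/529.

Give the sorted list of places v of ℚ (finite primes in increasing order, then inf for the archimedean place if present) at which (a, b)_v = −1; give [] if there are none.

[7, 31]

Mod squares: a ≡ 1209, b ≡ -313131. Check v ∈ {∞, 2, 3, 5, 7, 11, 13, 23, 31, 37}.
v=∞: 1209 > 0 and -313131 < 0  ⇒  (a,b)_∞ = +1.
v=11: a=11^2·(≡8), b=11^0·(≡2) mod 11; (8|11)=-1, (2|11)=-1; (−1)^{2·0·5}·(-1)^0·(-1)^2 = +1.
v=23: a=23^0·(≡6), b=23^-2·(≡15) mod 23; (6|23)=+1, (15|23)=-1; (−1)^{0·-2·11}·(+1)^-2·(-1)^0 = +1.
v=7: a=7^-4·(≡5), b=7^3·(≡4) mod 7; (5|7)=-1, (4|7)=+1; (−1)^{-4·3·3}·(-1)^3·(+1)^-4 = -1.
v=3: a=3^-1·(≡1), b=3^1·(≡2) mod 3; (1|3)=+1, (2|3)=-1; (−1)^{-1·1·1}·(+1)^1·(-1)^-1 = +1.
v=31: a=31^1·(≡18), b=31^1·(≡9) mod 31; (18|31)=+1, (9|31)=+1; (−1)^{1·1·15}·(+1)^1·(+1)^1 = -1.
v=13: a=13^3·(≡7), b=13^1·(≡5) mod 13; (7|13)=-1, (5|13)=-1; (−1)^{3·1·6}·(-1)^1·(-1)^3 = +1.
v=5: a=5^0·(≡4), b=5^2·(≡4) mod 5; (4|5)=+1, (4|5)=+1; (−1)^{0·2·2}·(+1)^2·(+1)^0 = +1.
v=37: a=37^0·(≡33), b=37^1·(≡7) mod 37; (33|37)=+1, (7|37)=+1; (−1)^{0·1·18}·(+1)^1·(+1)^0 = +1.
v=2: v_2(a)=0, v_2(b)=0; units ≡ 1, 5 (mod 8); ε·ε+αω+βω = 0·0+0·1+0·0 ≡ 0  ⇒  (a,b)_2 = +1.
(1209, -313131 / ℚ) ramifies at {7, 31}: a division algebra.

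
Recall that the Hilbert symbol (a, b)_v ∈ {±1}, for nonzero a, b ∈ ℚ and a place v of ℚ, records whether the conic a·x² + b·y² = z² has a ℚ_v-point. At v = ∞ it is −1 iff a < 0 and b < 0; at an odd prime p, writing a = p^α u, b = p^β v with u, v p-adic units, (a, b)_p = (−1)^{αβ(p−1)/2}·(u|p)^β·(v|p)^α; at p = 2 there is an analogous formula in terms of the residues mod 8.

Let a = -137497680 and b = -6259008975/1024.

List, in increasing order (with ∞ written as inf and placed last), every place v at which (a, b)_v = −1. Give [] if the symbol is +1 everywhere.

[19, inf]

Mod squares: a ≡ -5, b ≡ -1311. Check v ∈ {∞, 2, 3, 5, 19, 23}.
v=2: v_2(a)=4, v_2(b)=-10; units ≡ 3, 1 (mod 8); ε·ε+αω+βω = 1·0+4·0+-10·1 ≡ 0  ⇒  (a,b)_2 = +1.
v=3: a=3^2·(≡1), b=3^1·(≡1) mod 3; (1|3)=+1, (1|3)=+1; (−1)^{2·1·1}·(+1)^1·(+1)^2 = +1.
v=5: a=5^1·(≡4), b=5^2·(≡4) mod 5; (4|5)=+1, (4|5)=+1; (−1)^{1·2·2}·(+1)^2·(+1)^1 = +1.
v=19: a=19^2·(≡13), b=19^3·(≡6) mod 19; (13|19)=-1, (6|19)=+1; (−1)^{2·3·9}·(-1)^3·(+1)^2 = -1.
v=23: a=23^2·(≡3), b=23^3·(≡9) mod 23; (3|23)=+1, (9|23)=+1; (−1)^{2·3·11}·(+1)^3·(+1)^2 = +1.
v=∞: -5 < 0 and -1311 < 0  ⇒  (a,b)_∞ = -1.
(-5, -1311 / ℚ) ramifies at {19, ∞}: a division algebra.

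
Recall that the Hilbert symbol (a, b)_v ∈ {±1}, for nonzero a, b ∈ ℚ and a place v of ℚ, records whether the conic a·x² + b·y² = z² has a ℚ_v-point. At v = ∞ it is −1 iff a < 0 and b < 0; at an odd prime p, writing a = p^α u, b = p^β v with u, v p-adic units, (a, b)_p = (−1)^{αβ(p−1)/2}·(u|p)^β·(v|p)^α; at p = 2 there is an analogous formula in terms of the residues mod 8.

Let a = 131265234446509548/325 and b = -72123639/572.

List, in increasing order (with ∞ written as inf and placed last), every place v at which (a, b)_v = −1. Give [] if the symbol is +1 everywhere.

[2, 11, 19, 31]

(a, b) ≡ (2431, -4295577) mod (ℚ^×)²; places V = {2, 3, 5, 7, 11, 13, 17, 19, 31, ∞}.
(a,b)_17: α=3, u≡5; β=1, v≡5 (mod 17); (5|17)=-1, (5|17)=-1; sign (−1)^0·-1^1·-1^3 = +1.
(a,b)_11: α=1, u≡5; β=-1, v≡9 (mod 11); (5|11)=+1, (9|11)=+1; sign (−1)^1·+1^-1·+1^1 = -1.
(a,b)_7: α=4, u≡4; β=4, v≡1 (mod 7); (4|7)=+1, (1|7)=+1; sign (−1)^0·+1^4·+1^4 = +1.
(a,b)_∞: sgn(2431)=+, sgn(-4295577)=−, so +1.
(a,b)_31: α=2, u≡22; β=1, v≡23 (mod 31); (22|31)=-1, (23|31)=-1; sign (−1)^0·-1^1·-1^2 = -1.
(a,b)_13: α=-1, u≡5; β=-1, v≡2 (mod 13); (5|13)=-1, (2|13)=-1; sign (−1)^0·-1^-1·-1^-1 = +1.
(a,b)_19: α=2, u≡3; β=1, v≡5 (mod 19); (3|19)=-1, (5|19)=+1; sign (−1)^0·-1^1·+1^2 = -1.
(a,b)_5: α=-2, u≡1; β=0, v≡3 (mod 5); (1|5)=+1, (3|5)=-1; sign (−1)^0·+1^0·-1^-2 = +1.
(a,b)_2: α=2, β=-2; u≡7, v≡7 (mod 8); ε(u)ε(v)=1·1, αω(v)=2·0, βω(u)=-2·0; sum ≡ 1  ⇒  -1.
(a,b)_3: α=6, u≡1; β=1, v≡2 (mod 3); (1|3)=+1, (2|3)=-1; sign (−1)^0·+1^1·-1^6 = +1.
Ram(2431, -4295577) = {2, 11, 19, 31}; no ℚ_2-point on the conic.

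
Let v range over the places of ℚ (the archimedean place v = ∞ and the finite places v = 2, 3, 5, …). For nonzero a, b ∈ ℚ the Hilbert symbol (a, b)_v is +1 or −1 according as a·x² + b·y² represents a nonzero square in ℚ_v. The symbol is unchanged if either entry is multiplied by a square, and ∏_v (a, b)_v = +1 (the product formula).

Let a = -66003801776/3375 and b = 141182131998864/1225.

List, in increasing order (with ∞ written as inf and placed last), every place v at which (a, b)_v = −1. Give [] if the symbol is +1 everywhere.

Mod squares: a ≡ -178365, b ≡ 48081. Check v ∈ {∞, 2, 3, 5, 7, 11, 19, 23, 31, 47}.
v=7: a=7^0·(≡4), b=7^-2·(≡3) mod 7; (4|7)=+1, (3|7)=-1; (−1)^{0·-2·3}·(+1)^-2·(-1)^0 = +1.
v=47: a=47^1·(≡25), b=47^1·(≡14) mod 47; (25|47)=+1, (14|47)=+1; (−1)^{1·1·23}·(+1)^1·(+1)^1 = -1.
v=23: a=23^1·(≡7), b=23^2·(≡7) mod 23; (7|23)=-1, (7|23)=-1; (−1)^{1·2·11}·(-1)^2·(-1)^1 = -1.
v=3: a=3^-3·(≡2), b=3^1·(≡1) mod 3; (2|3)=-1, (1|3)=+1; (−1)^{-3·1·1}·(-1)^1·(+1)^-3 = +1.
v=2: v_2(a)=4, v_2(b)=4; units ≡ 3, 1 (mod 8); ε·ε+αω+βω = 1·0+4·0+4·1 ≡ 0  ⇒  (a,b)_2 = +1.
v=31: a=31^2·(≡14), b=31^3·(≡9) mod 31; (14|31)=+1, (9|31)=+1; (−1)^{2·3·15}·(+1)^3·(+1)^2 = +1.
v=11: a=11^1·(≡6), b=11^1·(≡4) mod 11; (6|11)=-1, (4|11)=+1; (−1)^{1·1·5}·(-1)^1·(+1)^1 = +1.
v=5: a=5^-3·(≡2), b=5^-2·(≡1) mod 5; (2|5)=-1, (1|5)=+1; (−1)^{-3·-2·2}·(-1)^-2·(+1)^-3 = +1.
v=∞: -178365 < 0 and 48081 > 0  ⇒  (a,b)_∞ = +1.
v=19: a=19^2·(≡6), b=19^2·(≡7) mod 19; (6|19)=+1, (7|19)=+1; (−1)^{2·2·9}·(+1)^2·(+1)^2 = +1.
|Ram(-178365, 48081)| = 2, even; anisotropic at {23, 47}.

[23, 47]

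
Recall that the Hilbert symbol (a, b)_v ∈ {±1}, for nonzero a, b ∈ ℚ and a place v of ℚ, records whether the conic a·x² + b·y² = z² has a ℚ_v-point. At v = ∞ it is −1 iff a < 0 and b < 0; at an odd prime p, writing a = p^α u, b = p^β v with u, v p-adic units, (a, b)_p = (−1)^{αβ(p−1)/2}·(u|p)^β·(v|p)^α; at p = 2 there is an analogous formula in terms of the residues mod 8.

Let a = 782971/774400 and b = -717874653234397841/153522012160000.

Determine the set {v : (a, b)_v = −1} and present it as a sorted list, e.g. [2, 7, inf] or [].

(a, b) ≡ (19, -41) mod (ℚ^×)²; places V = {2, 5, 7, 11, 13, 19, 29, 41, ∞}.
(a,b)_11: α=-2, u≡10; β=-4, v≡5 (mod 11); (10|11)=-1, (5|11)=+1; sign (−1)^0·-1^-4·+1^-2 = +1.
(a,b)_41: α=0, u≡11; β=1, v≡5 (mod 41); (11|41)=-1, (5|41)=+1; sign (−1)^0·-1^1·+1^0 = -1.
(a,b)_29: α=2, u≡27; β=4, v≡8 (mod 29); (27|29)=-1, (8|29)=-1; sign (−1)^0·-1^4·-1^2 = +1.
(a,b)_5: α=-2, u≡1; β=-4, v≡4 (mod 5); (1|5)=+1, (4|5)=+1; sign (−1)^0·+1^-4·+1^-2 = +1.
(a,b)_13: α=0, u≡11; β=4, v≡2 (mod 13); (11|13)=-1, (2|13)=-1; sign (−1)^0·-1^4·-1^0 = +1.
(a,b)_7: α=2, u≡3; β=4, v≡4 (mod 7); (3|7)=-1, (4|7)=+1; sign (−1)^0·-1^4·+1^2 = +1.
(a,b)_∞: sgn(19)=+, sgn(-41)=−, so +1.
(a,b)_19: α=1, u≡1; β=2, v≡5 (mod 19); (1|19)=+1, (5|19)=+1; sign (−1)^0·+1^2·+1^1 = +1.
(a,b)_2: α=-8, β=-24; u≡3, v≡7 (mod 8); ε(u)ε(v)=1·1, αω(v)=-8·0, βω(u)=-24·1; sum ≡ 1  ⇒  -1.
Ram(19, -41) = {2, 41}; no ℚ_2-point on the conic.

[2, 41]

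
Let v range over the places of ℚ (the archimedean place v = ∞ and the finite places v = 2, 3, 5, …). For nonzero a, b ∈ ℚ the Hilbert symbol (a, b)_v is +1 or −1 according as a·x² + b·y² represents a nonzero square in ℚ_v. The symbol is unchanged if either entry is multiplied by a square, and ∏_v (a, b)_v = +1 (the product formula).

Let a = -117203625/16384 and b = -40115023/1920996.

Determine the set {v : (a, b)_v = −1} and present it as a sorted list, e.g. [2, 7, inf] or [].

Mod squares: a ≡ -4305, b ≡ -247. Check v ∈ {∞, 2, 3, 5, 7, 11, 13, 19, 31, 41}.
v=11: a=11^2·(≡7), b=11^-2·(≡10) mod 11; (7|11)=-1, (10|11)=-1; (−1)^{2·-2·5}·(-1)^-2·(-1)^2 = +1.
v=7: a=7^1·(≡4), b=7^-2·(≡6) mod 7; (4|7)=+1, (6|7)=-1; (−1)^{1·-2·3}·(+1)^-2·(-1)^1 = -1.
v=19: a=19^0·(≡10), b=19^1·(≡1) mod 19; (10|19)=-1, (1|19)=+1; (−1)^{0·1·9}·(-1)^1·(+1)^0 = -1.
v=31: a=31^0·(≡25), b=31^2·(≡4) mod 31; (25|31)=+1, (4|31)=+1; (−1)^{0·2·15}·(+1)^2·(+1)^0 = +1.
v=13: a=13^0·(≡5), b=13^3·(≡7) mod 13; (5|13)=-1, (7|13)=-1; (−1)^{0·3·6}·(-1)^3·(-1)^0 = -1.
v=3: a=3^3·(≡2), b=3^-4·(≡2) mod 3; (2|3)=-1, (2|3)=-1; (−1)^{3·-4·1}·(-1)^-4·(-1)^3 = -1.
v=5: a=5^3·(≡4), b=5^0·(≡2) mod 5; (4|5)=+1, (2|5)=-1; (−1)^{3·0·2}·(+1)^0·(-1)^3 = -1.
v=∞: -4305 < 0 and -247 < 0  ⇒  (a,b)_∞ = -1.
v=2: v_2(a)=-14, v_2(b)=-2; units ≡ 7, 1 (mod 8); ε·ε+αω+βω = 1·0+-14·0+-2·0 ≡ 0  ⇒  (a,b)_2 = +1.
v=41: a=41^1·(≡4), b=41^0·(≡5) mod 41; (4|41)=+1, (5|41)=+1; (−1)^{1·0·20}·(+1)^0·(+1)^1 = +1.
Ram(-4305, -247) = {3, 5, 7, 13, 19, ∞}; no ℚ_3-point on the conic.

[3, 5, 7, 13, 19, inf]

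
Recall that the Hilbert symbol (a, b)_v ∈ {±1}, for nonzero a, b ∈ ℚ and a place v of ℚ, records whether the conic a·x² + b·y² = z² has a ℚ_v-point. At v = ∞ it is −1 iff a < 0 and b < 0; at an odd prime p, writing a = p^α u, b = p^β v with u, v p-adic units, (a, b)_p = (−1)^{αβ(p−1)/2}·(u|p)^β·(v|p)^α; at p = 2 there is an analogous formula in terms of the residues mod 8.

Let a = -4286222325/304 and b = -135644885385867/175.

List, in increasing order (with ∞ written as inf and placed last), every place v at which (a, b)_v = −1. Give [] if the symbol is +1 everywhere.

[19, inf]

(a, b) ≡ (-6783, -69069) mod (ℚ^×)²; places V = {2, 3, 5, 7, 11, 13, 17, 19, 23, ∞}.
(a,b)_3: α=5, u≡1; β=3, v≡2 (mod 3); (1|3)=+1, (2|3)=-1; sign (−1)^1·+1^3·-1^5 = +1.
(a,b)_11: α=2, u≡9; β=5, v≡6 (mod 11); (9|11)=+1, (6|11)=-1; sign (−1)^0·+1^5·-1^2 = +1.
(a,b)_13: α=0, u≡1; β=1, v≡1 (mod 13); (1|13)=+1, (1|13)=+1; sign (−1)^0·+1^1·+1^0 = +1.
(a,b)_7: α=3, u≡2; β=-1, v≡6 (mod 7); (2|7)=+1, (6|7)=-1; sign (−1)^1·+1^-1·-1^3 = +1.
(a,b)_19: α=-1, u≡17; β=2, v≡14 (mod 19); (17|19)=+1, (14|19)=-1; sign (−1)^0·+1^2·-1^-1 = -1.
(a,b)_17: α=1, u≡1; β=2, v≡16 (mod 17); (1|17)=+1, (16|17)=+1; sign (−1)^0·+1^2·+1^1 = +1.
(a,b)_∞: sgn(-6783)=−, sgn(-69069)=−, so -1.
(a,b)_5: α=2, u≡3; β=-2, v≡4 (mod 5); (3|5)=-1, (4|5)=+1; sign (−1)^0·-1^-2·+1^2 = +1.
(a,b)_2: α=-4, β=0; u≡1, v≡3 (mod 8); ε(u)ε(v)=0·1, αω(v)=-4·1, βω(u)=0·0; sum ≡ 0  ⇒  +1.
(a,b)_23: α=0, u≡12; β=1, v≡11 (mod 23); (12|23)=+1, (11|23)=-1; sign (−1)^0·+1^1·-1^0 = +1.
|Ram(-6783, -69069)| = 2, even; anisotropic at {19, ∞}.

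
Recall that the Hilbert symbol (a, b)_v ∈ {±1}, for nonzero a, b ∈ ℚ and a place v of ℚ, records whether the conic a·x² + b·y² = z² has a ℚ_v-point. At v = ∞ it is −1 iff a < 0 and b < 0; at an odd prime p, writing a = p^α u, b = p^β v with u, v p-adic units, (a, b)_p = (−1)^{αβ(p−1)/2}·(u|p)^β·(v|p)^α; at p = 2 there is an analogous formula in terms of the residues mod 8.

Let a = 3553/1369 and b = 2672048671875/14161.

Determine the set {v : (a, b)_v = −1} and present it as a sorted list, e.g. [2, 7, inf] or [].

(a, b) ≡ (3553, 435) mod (ℚ^×)²; places V = {2, 3, 5, 7, 11, 17, 19, 29, 37, ∞}.
(a,b)_7: α=0, u≡1; β=-2, v≡1 (mod 7); (1|7)=+1, (1|7)=+1; sign (−1)^0·+1^-2·+1^0 = +1.
(a,b)_2: α=0, β=0; u≡1, v≡3 (mod 8); ε(u)ε(v)=0·1, αω(v)=0·1, βω(u)=0·0; sum ≡ 0  ⇒  +1.
(a,b)_19: α=1, u≡16; β=2, v≡5 (mod 19); (16|19)=+1, (5|19)=+1; sign (−1)^0·+1^2·+1^1 = +1.
(a,b)_∞: sgn(3553)=+, sgn(435)=+, so +1.
(a,b)_29: α=0, u≡17; β=1, v≡8 (mod 29); (17|29)=-1, (8|29)=-1; sign (−1)^0·-1^1·-1^0 = -1.
(a,b)_3: α=0, u≡1; β=3, v≡1 (mod 3); (1|3)=+1, (1|3)=+1; sign (−1)^0·+1^3·+1^0 = +1.
(a,b)_37: α=-2, u≡1; β=0, v≡10 (mod 37); (1|37)=+1, (10|37)=+1; sign (−1)^0·+1^0·+1^-2 = +1.
(a,b)_11: α=1, u≡3; β=2, v≡8 (mod 11); (3|11)=+1, (8|11)=-1; sign (−1)^0·+1^2·-1^1 = -1.
(a,b)_5: α=0, u≡2; β=7, v≡3 (mod 5); (2|5)=-1, (3|5)=-1; sign (−1)^0·-1^7·-1^0 = -1.
(a,b)_17: α=1, u≡10; β=-2, v≡11 (mod 17); (10|17)=-1, (11|17)=-1; sign (−1)^0·-1^-2·-1^1 = -1.
|Ram(3553, 435)| = 4, even; anisotropic at {5, 11, 17, 29}.

[5, 11, 17, 29]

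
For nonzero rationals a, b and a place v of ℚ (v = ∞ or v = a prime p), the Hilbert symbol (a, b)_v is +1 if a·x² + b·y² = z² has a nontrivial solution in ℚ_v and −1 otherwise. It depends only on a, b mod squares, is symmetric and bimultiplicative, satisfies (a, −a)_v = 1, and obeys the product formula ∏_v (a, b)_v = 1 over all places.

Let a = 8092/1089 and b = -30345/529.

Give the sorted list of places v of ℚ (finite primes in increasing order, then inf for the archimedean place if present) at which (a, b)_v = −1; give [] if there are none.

Mod squares: a ≡ 7, b ≡ -105. Check v ∈ {∞, 2, 3, 5, 7, 11, 17, 23}.
v=17: a=17^2·(≡11), b=17^2·(≡7) mod 17; (11|17)=-1, (7|17)=-1; (−1)^{2·2·8}·(-1)^2·(-1)^2 = +1.
v=∞: 7 > 0 and -105 < 0  ⇒  (a,b)_∞ = +1.
v=23: a=23^0·(≡11), b=23^-2·(≡15) mod 23; (11|23)=-1, (15|23)=-1; (−1)^{0·-2·11}·(-1)^-2·(-1)^0 = +1.
v=11: a=11^-2·(≡2), b=11^0·(≡4) mod 11; (2|11)=-1, (4|11)=+1; (−1)^{-2·0·5}·(-1)^0·(+1)^-2 = +1.
v=7: a=7^1·(≡2), b=7^1·(≡3) mod 7; (2|7)=+1, (3|7)=-1; (−1)^{1·1·3}·(+1)^1·(-1)^1 = +1.
v=5: a=5^0·(≡3), b=5^1·(≡4) mod 5; (3|5)=-1, (4|5)=+1; (−1)^{0·1·2}·(-1)^1·(+1)^0 = -1.
v=3: a=3^-2·(≡1), b=3^1·(≡1) mod 3; (1|3)=+1, (1|3)=+1; (−1)^{-2·1·1}·(+1)^1·(+1)^-2 = +1.
v=2: v_2(a)=2, v_2(b)=0; units ≡ 7, 7 (mod 8); ε·ε+αω+βω = 1·1+2·0+0·0 ≡ 1  ⇒  (a,b)_2 = -1.
|Ram(7, -105)| = 2, even; anisotropic at {2, 5}.

[2, 5]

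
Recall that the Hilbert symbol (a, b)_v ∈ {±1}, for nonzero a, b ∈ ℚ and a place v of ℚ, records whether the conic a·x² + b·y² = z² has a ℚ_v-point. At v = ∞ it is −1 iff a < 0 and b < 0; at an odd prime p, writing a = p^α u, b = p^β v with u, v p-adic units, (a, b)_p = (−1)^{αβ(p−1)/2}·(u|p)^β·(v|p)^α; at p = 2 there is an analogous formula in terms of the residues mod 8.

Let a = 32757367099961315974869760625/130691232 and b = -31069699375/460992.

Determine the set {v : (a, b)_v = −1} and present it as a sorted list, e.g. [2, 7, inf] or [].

[2, 11]

Mod squares: a ≡ 714, b ≡ -7293. Check v ∈ {∞, 2, 3, 5, 7, 11, 13, 17, 19}.
v=7: a=7^-5·(≡2), b=7^-4·(≡2) mod 7; (2|7)=+1, (2|7)=+1; (−1)^{-5·-4·3}·(+1)^-4·(+1)^-5 = +1.
v=17: a=17^3·(≡2), b=17^1·(≡4) mod 17; (2|17)=+1, (4|17)=+1; (−1)^{3·1·8}·(+1)^1·(+1)^3 = +1.
v=∞: 714 > 0 and -7293 < 0  ⇒  (a,b)_∞ = +1.
v=11: a=11^8·(≡6), b=11^3·(≡2) mod 11; (6|11)=-1, (2|11)=-1; (−1)^{8·3·5}·(-1)^3·(-1)^8 = -1.
v=3: a=3^-5·(≡1), b=3^-1·(≡2) mod 3; (1|3)=+1, (2|3)=-1; (−1)^{-5·-1·1}·(+1)^-1·(-1)^-5 = +1.
v=19: a=19^2·(≡6), b=19^0·(≡2) mod 19; (6|19)=+1, (2|19)=-1; (−1)^{2·0·9}·(+1)^0·(-1)^2 = +1.
v=13: a=13^10·(≡3), b=13^3·(≡7) mod 13; (3|13)=+1, (7|13)=-1; (−1)^{10·3·6}·(+1)^3·(-1)^10 = +1.
v=2: v_2(a)=-5, v_2(b)=-6; units ≡ 5, 3 (mod 8); ε·ε+αω+βω = 0·1+-5·1+-6·1 ≡ 1  ⇒  (a,b)_2 = -1.
v=5: a=5^4·(≡1), b=5^4·(≡3) mod 5; (1|5)=+1, (3|5)=-1; (−1)^{4·4·2}·(+1)^4·(-1)^4 = +1.
Ram(714, -7293) = {2, 11}; no ℚ_2-point on the conic.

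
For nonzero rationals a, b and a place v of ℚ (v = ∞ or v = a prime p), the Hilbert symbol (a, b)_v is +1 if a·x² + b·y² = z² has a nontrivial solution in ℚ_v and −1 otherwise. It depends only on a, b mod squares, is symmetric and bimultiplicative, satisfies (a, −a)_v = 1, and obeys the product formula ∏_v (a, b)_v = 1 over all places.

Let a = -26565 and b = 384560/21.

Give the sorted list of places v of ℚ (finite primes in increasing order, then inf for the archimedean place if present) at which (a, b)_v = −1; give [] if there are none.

[2, 7, 11, 23]

(a, b) ≡ (-26565, 504735) mod (ℚ^×)²; places V = {2, 3, 5, 7, 11, 19, 23, ∞}.
(a,b)_23: α=1, u≡18; β=1, v≡12 (mod 23); (18|23)=+1, (12|23)=+1; sign (−1)^1·+1^1·+1^1 = -1.
(a,b)_11: α=1, u≡5; β=1, v≡9 (mod 11); (5|11)=+1, (9|11)=+1; sign (−1)^1·+1^1·+1^1 = -1.
(a,b)_7: α=1, u≡6; β=-1, v≡5 (mod 7); (6|7)=-1, (5|7)=-1; sign (−1)^1·-1^-1·-1^1 = -1.
(a,b)_5: α=1, u≡2; β=1, v≡2 (mod 5); (2|5)=-1, (2|5)=-1; sign (−1)^0·-1^1·-1^1 = +1.
(a,b)_∞: sgn(-26565)=−, sgn(504735)=+, so +1.
(a,b)_19: α=0, u≡16; β=1, v≡12 (mod 19); (16|19)=+1, (12|19)=-1; sign (−1)^0·+1^1·-1^0 = +1.
(a,b)_2: α=0, β=4; u≡3, v≡7 (mod 8); ε(u)ε(v)=1·1, αω(v)=0·0, βω(u)=4·1; sum ≡ 1  ⇒  -1.
(a,b)_3: α=1, u≡1; β=-1, v≡2 (mod 3); (1|3)=+1, (2|3)=-1; sign (−1)^1·+1^-1·-1^1 = +1.
|Ram(-26565, 504735)| = 4, even; anisotropic at {2, 7, 11, 23}.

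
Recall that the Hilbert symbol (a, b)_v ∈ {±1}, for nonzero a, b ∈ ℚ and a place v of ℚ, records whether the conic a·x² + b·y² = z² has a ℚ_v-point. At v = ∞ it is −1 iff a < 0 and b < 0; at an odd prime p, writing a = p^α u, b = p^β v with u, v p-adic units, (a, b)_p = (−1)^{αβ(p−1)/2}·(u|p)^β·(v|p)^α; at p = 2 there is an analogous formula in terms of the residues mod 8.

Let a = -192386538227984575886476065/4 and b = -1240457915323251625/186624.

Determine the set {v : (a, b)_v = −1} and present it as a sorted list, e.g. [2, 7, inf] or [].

[2, 17, 37, inf]

(a, b) ≡ (-60865, -4586847265) mod (ℚ^×)²; places V = {2, 3, 5, 7, 11, 13, 17, 23, 31, 37, 47, ∞}.
(a,b)_∞: sgn(-60865)=−, sgn(-4586847265)=−, so -1.
(a,b)_37: α=3, u≡22; β=1, v≡16 (mod 37); (22|37)=-1, (16|37)=+1; sign (−1)^0·-1^1·+1^3 = -1.
(a,b)_47: α=3, u≡3; β=1, v≡13 (mod 47); (3|47)=+1, (13|47)=-1; sign (−1)^1·+1^1·-1^3 = +1.
(a,b)_13: α=4, u≡3; β=3, v≡4 (mod 13); (3|13)=+1, (4|13)=+1; sign (−1)^0·+1^3·+1^4 = +1.
(a,b)_5: α=1, u≡3; β=3, v≡3 (mod 5); (3|5)=-1, (3|5)=-1; sign (−1)^0·-1^3·-1^1 = +1.
(a,b)_3: α=2, u≡2; β=-6, v≡2 (mod 3); (2|3)=-1, (2|3)=-1; sign (−1)^0·-1^-6·-1^2 = +1.
(a,b)_17: α=2, u≡7; β=1, v≡14 (mod 17); (7|17)=-1, (14|17)=-1; sign (−1)^0·-1^1·-1^2 = -1.
(a,b)_31: α=2, u≡5; β=1, v≡29 (mod 31); (5|31)=+1, (29|31)=-1; sign (−1)^0·+1^1·-1^2 = +1.
(a,b)_7: α=1, u≡5; β=1, v≡1 (mod 7); (5|7)=-1, (1|7)=+1; sign (−1)^1·-1^1·+1^1 = +1.
(a,b)_23: α=0, u≡12; β=2, v≡2 (mod 23); (12|23)=+1, (2|23)=+1; sign (−1)^0·+1^2·+1^0 = +1.
(a,b)_2: α=-2, β=-8; u≡7, v≡7 (mod 8); ε(u)ε(v)=1·1, αω(v)=-2·0, βω(u)=-8·0; sum ≡ 1  ⇒  -1.
(a,b)_11: α=4, u≡5; β=3, v≡9 (mod 11); (5|11)=+1, (9|11)=+1; sign (−1)^0·+1^3·+1^4 = +1.
Ram(-60865, -4586847265) = {2, 17, 37, ∞}; no ℚ_2-point on the conic.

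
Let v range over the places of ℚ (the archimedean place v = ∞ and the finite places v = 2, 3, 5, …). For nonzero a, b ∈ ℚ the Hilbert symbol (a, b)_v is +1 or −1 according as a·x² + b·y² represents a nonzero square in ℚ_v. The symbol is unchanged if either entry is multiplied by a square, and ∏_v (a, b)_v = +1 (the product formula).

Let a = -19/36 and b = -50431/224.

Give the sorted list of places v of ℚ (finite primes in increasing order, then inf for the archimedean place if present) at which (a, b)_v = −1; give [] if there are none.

(a, b) ≡ (-19, -706034) mod (ℚ^×)²; places V = {2, 3, 7, 19, 29, 37, 47, ∞}.
(a,b)_2: α=-2, β=-5; u≡5, v≡7 (mod 8); ε(u)ε(v)=0·1, αω(v)=-2·0, βω(u)=-5·1; sum ≡ 1  ⇒  -1.
(a,b)_19: α=1, u≡10; β=0, v≡6 (mod 19); (10|19)=-1, (6|19)=+1; sign (−1)^0·-1^0·+1^1 = +1.
(a,b)_7: α=0, u≡2; β=-1, v≡1 (mod 7); (2|7)=+1, (1|7)=+1; sign (−1)^0·+1^-1·+1^0 = +1.
(a,b)_29: α=0, u≡18; β=1, v≡18 (mod 29); (18|29)=-1, (18|29)=-1; sign (−1)^0·-1^1·-1^0 = -1.
(a,b)_∞: sgn(-19)=−, sgn(-706034)=−, so -1.
(a,b)_3: α=-2, u≡2; β=0, v≡1 (mod 3); (2|3)=-1, (1|3)=+1; sign (−1)^0·-1^0·+1^-2 = +1.
(a,b)_37: α=0, u≡19; β=1, v≡3 (mod 37); (19|37)=-1, (3|37)=+1; sign (−1)^0·-1^1·+1^0 = -1.
(a,b)_47: α=0, u≡6; β=1, v≡42 (mod 47); (6|47)=+1, (42|47)=+1; sign (−1)^0·+1^1·+1^0 = +1.
Ram(-19, -706034) = {2, 29, 37, ∞}; no ℚ_2-point on the conic.

[2, 29, 37, inf]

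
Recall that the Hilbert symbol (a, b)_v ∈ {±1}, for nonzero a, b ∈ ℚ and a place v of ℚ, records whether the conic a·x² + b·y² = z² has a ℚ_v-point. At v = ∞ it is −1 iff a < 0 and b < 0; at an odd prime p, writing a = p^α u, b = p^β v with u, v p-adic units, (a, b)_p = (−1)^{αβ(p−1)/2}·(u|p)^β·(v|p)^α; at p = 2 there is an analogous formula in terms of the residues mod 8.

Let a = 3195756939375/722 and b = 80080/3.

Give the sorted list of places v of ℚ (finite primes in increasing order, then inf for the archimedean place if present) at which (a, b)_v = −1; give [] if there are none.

(a, b) ≡ (14, 15015) mod (ℚ^×)²; places V = {2, 3, 5, 7, 11, 13, 19, ∞}.
(a,b)_7: α=3, u≡4; β=1, v≡3 (mod 7); (4|7)=+1, (3|7)=-1; sign (−1)^1·+1^1·-1^3 = +1.
(a,b)_3: α=6, u≡2; β=-1, v≡1 (mod 3); (2|3)=-1, (1|3)=+1; sign (−1)^0·-1^-1·+1^6 = -1.
(a,b)_∞: sgn(14)=+, sgn(15015)=+, so +1.
(a,b)_11: α=2, u≡1; β=1, v≡3 (mod 11); (1|11)=+1, (3|11)=+1; sign (−1)^0·+1^1·+1^2 = +1.
(a,b)_2: α=-1, β=4; u≡7, v≡7 (mod 8); ε(u)ε(v)=1·1, αω(v)=-1·0, βω(u)=4·0; sum ≡ 1  ⇒  -1.
(a,b)_5: α=4, u≡4; β=1, v≡2 (mod 5); (4|5)=+1, (2|5)=-1; sign (−1)^0·+1^1·-1^4 = +1.
(a,b)_13: α=2, u≡1; β=1, v≡8 (mod 13); (1|13)=+1, (8|13)=-1; sign (−1)^0·+1^1·-1^2 = +1.
(a,b)_19: α=-2, u≡3; β=0, v≡11 (mod 19); (3|19)=-1, (11|19)=+1; sign (−1)^0·-1^0·+1^-2 = +1.
|Ram(14, 15015)| = 2, even; anisotropic at {2, 3}.

[2, 3]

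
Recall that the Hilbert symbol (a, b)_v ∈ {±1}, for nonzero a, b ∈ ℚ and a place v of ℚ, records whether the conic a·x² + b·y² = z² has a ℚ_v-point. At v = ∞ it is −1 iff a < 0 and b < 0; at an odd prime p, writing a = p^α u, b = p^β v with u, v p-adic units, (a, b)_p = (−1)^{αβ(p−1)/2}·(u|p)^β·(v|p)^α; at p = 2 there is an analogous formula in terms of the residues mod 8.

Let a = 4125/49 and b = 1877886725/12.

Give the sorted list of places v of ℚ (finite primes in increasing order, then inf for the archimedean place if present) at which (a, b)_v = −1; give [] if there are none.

(a, b) ≡ (165, 663) mod (ℚ^×)²; places V = {2, 3, 5, 7, 11, 13, 17, 53, ∞}.
(a,b)_7: α=-2, u≡2; β=0, v≡3 (mod 7); (2|7)=+1, (3|7)=-1; sign (−1)^0·+1^0·-1^-2 = +1.
(a,b)_11: α=1, u≡9; β=2, v≡1 (mod 11); (9|11)=+1, (1|11)=+1; sign (−1)^0·+1^2·+1^1 = +1.
(a,b)_53: α=0, u≡42; β=2, v≡3 (mod 53); (42|53)=+1, (3|53)=-1; sign (−1)^0·+1^2·-1^0 = +1.
(a,b)_3: α=1, u≡1; β=-1, v≡2 (mod 3); (1|3)=+1, (2|3)=-1; sign (−1)^1·+1^-1·-1^1 = +1.
(a,b)_2: α=0, β=-2; u≡5, v≡7 (mod 8); ε(u)ε(v)=0·1, αω(v)=0·0, βω(u)=-2·1; sum ≡ 0  ⇒  +1.
(a,b)_17: α=0, u≡3; β=1, v≡7 (mod 17); (3|17)=-1, (7|17)=-1; sign (−1)^0·-1^1·-1^0 = -1.
(a,b)_13: α=0, u≡3; β=1, v≡3 (mod 13); (3|13)=+1, (3|13)=+1; sign (−1)^0·+1^1·+1^0 = +1.
(a,b)_∞: sgn(165)=+, sgn(663)=+, so +1.
(a,b)_5: α=3, u≡2; β=2, v≡2 (mod 5); (2|5)=-1, (2|5)=-1; sign (−1)^0·-1^2·-1^3 = -1.
Ram(165, 663) = {5, 17}; no ℚ_5-point on the conic.

[5, 17]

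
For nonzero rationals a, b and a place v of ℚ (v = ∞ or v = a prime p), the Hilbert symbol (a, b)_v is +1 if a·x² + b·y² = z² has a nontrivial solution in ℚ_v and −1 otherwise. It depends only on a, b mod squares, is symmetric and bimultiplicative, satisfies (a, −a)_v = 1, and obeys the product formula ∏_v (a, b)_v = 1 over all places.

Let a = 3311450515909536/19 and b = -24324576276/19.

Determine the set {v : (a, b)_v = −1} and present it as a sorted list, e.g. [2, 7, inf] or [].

Mod squares: a ≡ 277134, b ≡ -399. Check v ∈ {∞, 2, 3, 7, 11, 13, 17, 19}.
v=19: a=19^-1·(≡12), b=19^-1·(≡7) mod 19; (12|19)=-1, (7|19)=+1; (−1)^{-1·-1·9}·(-1)^-1·(+1)^-1 = +1.
v=2: v_2(a)=5, v_2(b)=2; units ≡ 7, 1 (mod 8); ε·ε+αω+βω = 1·0+5·0+2·0 ≡ 0  ⇒  (a,b)_2 = +1.
v=7: a=7^4·(≡1), b=7^3·(≡3) mod 7; (1|7)=+1, (3|7)=-1; (−1)^{4·3·3}·(+1)^3·(-1)^4 = +1.
v=13: a=13^3·(≡8), b=13^2·(≡10) mod 13; (8|13)=-1, (10|13)=+1; (−1)^{3·2·6}·(-1)^2·(+1)^3 = +1.
v=11: a=11^3·(≡3), b=11^2·(≡8) mod 11; (3|11)=+1, (8|11)=-1; (−1)^{3·2·5}·(+1)^2·(-1)^3 = -1.
v=3: a=3^1·(≡2), b=3^1·(≡2) mod 3; (2|3)=-1, (2|3)=-1; (−1)^{1·1·1}·(-1)^1·(-1)^1 = -1.
v=∞: 277134 > 0 and -399 < 0  ⇒  (a,b)_∞ = +1.
v=17: a=17^3·(≡15), b=17^2·(≡2) mod 17; (15|17)=+1, (2|17)=+1; (−1)^{3·2·8}·(+1)^2·(+1)^3 = +1.
(277134, -399 / ℚ) ramifies at {3, 11}: a division algebra.

[3, 11]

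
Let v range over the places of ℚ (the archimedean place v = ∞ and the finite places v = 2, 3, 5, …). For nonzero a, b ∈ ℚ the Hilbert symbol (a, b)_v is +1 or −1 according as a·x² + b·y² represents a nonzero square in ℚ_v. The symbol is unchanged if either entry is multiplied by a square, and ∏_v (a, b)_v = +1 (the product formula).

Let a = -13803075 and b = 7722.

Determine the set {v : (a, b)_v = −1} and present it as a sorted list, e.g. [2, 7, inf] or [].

(a, b) ≡ (-3, 858) mod (ℚ^×)²; places V = {2, 3, 5, 11, 13, ∞}.
(a,b)_13: α=2, u≡4; β=1, v≡9 (mod 13); (4|13)=+1, (9|13)=+1; sign (−1)^0·+1^1·+1^2 = +1.
(a,b)_2: α=0, β=1; u≡5, v≡5 (mod 8); ε(u)ε(v)=0·0, αω(v)=0·1, βω(u)=1·1; sum ≡ 1  ⇒  -1.
(a,b)_3: α=3, u≡2; β=3, v≡1 (mod 3); (2|3)=-1, (1|3)=+1; sign (−1)^1·-1^3·+1^3 = +1.
(a,b)_5: α=2, u≡2; β=0, v≡2 (mod 5); (2|5)=-1, (2|5)=-1; sign (−1)^0·-1^0·-1^2 = +1.
(a,b)_11: α=2, u≡6; β=1, v≡9 (mod 11); (6|11)=-1, (9|11)=+1; sign (−1)^0·-1^1·+1^2 = -1.
(a,b)_∞: sgn(-3)=−, sgn(858)=+, so +1.
(-3, 858 / ℚ) ramifies at {2, 11}: a division algebra.

[2, 11]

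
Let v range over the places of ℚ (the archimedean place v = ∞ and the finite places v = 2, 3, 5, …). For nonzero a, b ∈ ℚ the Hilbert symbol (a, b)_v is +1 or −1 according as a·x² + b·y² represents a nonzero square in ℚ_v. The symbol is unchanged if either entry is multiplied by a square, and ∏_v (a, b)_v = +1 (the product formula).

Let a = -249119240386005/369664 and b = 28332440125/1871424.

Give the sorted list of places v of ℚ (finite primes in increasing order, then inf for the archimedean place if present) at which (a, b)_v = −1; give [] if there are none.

[11, 37]

Mod squares: a ≡ -5, b ≡ 3921445. Check v ∈ {∞, 2, 3, 5, 11, 17, 19, 37, 41, 47}.
v=11: a=11^2·(≡2), b=11^1·(≡6) mod 11; (2|11)=-1, (6|11)=-1; (−1)^{2·1·5}·(-1)^1·(-1)^2 = -1.
v=37: a=37^2·(≡14), b=37^1·(≡22) mod 37; (14|37)=-1, (22|37)=-1; (−1)^{2·1·18}·(-1)^1·(-1)^2 = -1.
v=47: a=47^2·(≡8), b=47^1·(≡23) mod 47; (8|47)=+1, (23|47)=-1; (−1)^{2·1·23}·(+1)^1·(-1)^2 = +1.
v=2: v_2(a)=-10, v_2(b)=-6; units ≡ 3, 5 (mod 8); ε·ε+αω+βω = 1·0+-10·1+-6·1 ≡ 0  ⇒  (a,b)_2 = +1.
v=3: a=3^4·(≡1), b=3^-4·(≡1) mod 3; (1|3)=+1, (1|3)=+1; (−1)^{4·-4·1}·(+1)^-4·(+1)^4 = +1.
v=17: a=17^0·(≡11), b=17^2·(≡9) mod 17; (11|17)=-1, (9|17)=+1; (−1)^{0·2·8}·(-1)^2·(+1)^0 = +1.
v=∞: -5 < 0 and 3921445 > 0  ⇒  (a,b)_∞ = +1.
v=19: a=19^-2·(≡14), b=19^-2·(≡5) mod 19; (14|19)=-1, (5|19)=+1; (−1)^{-2·-2·9}·(-1)^-2·(+1)^-2 = +1.
v=5: a=5^1·(≡1), b=5^3·(≡4) mod 5; (1|5)=+1, (4|5)=+1; (−1)^{1·3·2}·(+1)^3·(+1)^1 = +1.
v=41: a=41^2·(≡18), b=41^1·(≡21) mod 41; (18|41)=+1, (21|41)=+1; (−1)^{2·1·20}·(+1)^1·(+1)^2 = +1.
(-5, 3921445 / ℚ) ramifies at {11, 37}: a division algebra.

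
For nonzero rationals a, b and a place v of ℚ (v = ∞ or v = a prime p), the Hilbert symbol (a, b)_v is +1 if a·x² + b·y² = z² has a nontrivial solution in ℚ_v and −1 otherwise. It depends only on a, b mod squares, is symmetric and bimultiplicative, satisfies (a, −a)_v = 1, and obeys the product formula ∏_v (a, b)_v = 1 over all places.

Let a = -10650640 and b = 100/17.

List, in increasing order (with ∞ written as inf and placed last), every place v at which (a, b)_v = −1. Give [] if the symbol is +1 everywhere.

(a, b) ≡ (-13585, 17) mod (ℚ^×)²; places V = {2, 5, 7, 11, 13, 17, 19, ∞}.
(a,b)_7: α=2, u≡4; β=0, v≡3 (mod 7); (4|7)=+1, (3|7)=-1; sign (−1)^0·+1^0·-1^2 = +1.
(a,b)_19: α=1, u≡16; β=0, v≡7 (mod 19); (16|19)=+1, (7|19)=+1; sign (−1)^0·+1^0·+1^1 = +1.
(a,b)_∞: sgn(-13585)=−, sgn(17)=+, so +1.
(a,b)_11: α=1, u≡2; β=0, v≡2 (mod 11); (2|11)=-1, (2|11)=-1; sign (−1)^0·-1^0·-1^1 = -1.
(a,b)_13: α=1, u≡6; β=0, v≡12 (mod 13); (6|13)=-1, (12|13)=+1; sign (−1)^0·-1^0·+1^1 = +1.
(a,b)_5: α=1, u≡2; β=2, v≡2 (mod 5); (2|5)=-1, (2|5)=-1; sign (−1)^0·-1^2·-1^1 = -1.
(a,b)_17: α=0, u≡13; β=-1, v≡15 (mod 17); (13|17)=+1, (15|17)=+1; sign (−1)^0·+1^-1·+1^0 = +1.
(a,b)_2: α=4, β=2; u≡7, v≡1 (mod 8); ε(u)ε(v)=1·0, αω(v)=4·0, βω(u)=2·0; sum ≡ 0  ⇒  +1.
Ram(-13585, 17) = {5, 11}; no ℚ_5-point on the conic.

[5, 11]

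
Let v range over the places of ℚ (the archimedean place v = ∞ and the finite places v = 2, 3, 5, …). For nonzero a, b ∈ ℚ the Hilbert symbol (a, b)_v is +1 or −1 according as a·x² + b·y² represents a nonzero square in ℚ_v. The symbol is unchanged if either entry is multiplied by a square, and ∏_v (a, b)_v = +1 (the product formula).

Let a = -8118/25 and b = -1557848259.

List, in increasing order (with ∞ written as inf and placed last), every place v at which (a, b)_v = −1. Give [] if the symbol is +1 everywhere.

[2, 11, 37, inf]

Mod squares: a ≡ -902, b ≡ -851. Check v ∈ {∞, 2, 3, 5, 11, 23, 37, 41}.
v=41: a=41^1·(≡38), b=41^2·(≡25) mod 41; (38|41)=-1, (25|41)=+1; (−1)^{1·2·20}·(-1)^2·(+1)^1 = +1.
v=3: a=3^2·(≡1), b=3^2·(≡1) mod 3; (1|3)=+1, (1|3)=+1; (−1)^{2·2·1}·(+1)^2·(+1)^2 = +1.
v=11: a=11^1·(≡7), b=11^2·(≡6) mod 11; (7|11)=-1, (6|11)=-1; (−1)^{1·2·5}·(-1)^2·(-1)^1 = -1.
v=∞: -902 < 0 and -851 < 0  ⇒  (a,b)_∞ = -1.
v=5: a=5^-2·(≡2), b=5^0·(≡1) mod 5; (2|5)=-1, (1|5)=+1; (−1)^{-2·0·2}·(-1)^0·(+1)^-2 = +1.
v=37: a=37^0·(≡29), b=37^1·(≡32) mod 37; (29|37)=-1, (32|37)=-1; (−1)^{0·1·18}·(-1)^1·(-1)^0 = -1.
v=2: v_2(a)=1, v_2(b)=0; units ≡ 5, 5 (mod 8); ε·ε+αω+βω = 0·0+1·1+0·1 ≡ 1  ⇒  (a,b)_2 = -1.
v=23: a=23^0·(≡12), b=23^1·(≡6) mod 23; (12|23)=+1, (6|23)=+1; (−1)^{0·1·11}·(+1)^1·(+1)^0 = +1.
(-902, -851 / ℚ) ramifies at {2, 11, 37, ∞}: a division algebra.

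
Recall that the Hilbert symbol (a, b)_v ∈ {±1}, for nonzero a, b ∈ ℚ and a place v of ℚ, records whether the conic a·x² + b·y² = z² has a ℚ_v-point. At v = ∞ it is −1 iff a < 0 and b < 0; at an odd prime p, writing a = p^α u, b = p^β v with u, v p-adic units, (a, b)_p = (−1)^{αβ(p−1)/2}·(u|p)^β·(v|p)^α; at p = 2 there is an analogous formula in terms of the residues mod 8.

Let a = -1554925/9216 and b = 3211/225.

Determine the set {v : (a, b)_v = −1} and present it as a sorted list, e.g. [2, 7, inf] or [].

(a, b) ≡ (-37, 19) mod (ℚ^×)²; places V = {2, 3, 5, 13, 19, 37, 41, ∞}.
(a,b)_37: α=1, u≡27; β=0, v≡22 (mod 37); (27|37)=+1, (22|37)=-1; sign (−1)^0·+1^0·-1^1 = -1.
(a,b)_41: α=2, u≡39; β=0, v≡15 (mod 41); (39|41)=+1, (15|41)=-1; sign (−1)^0·+1^0·-1^2 = +1.
(a,b)_∞: sgn(-37)=−, sgn(19)=+, so +1.
(a,b)_19: α=0, u≡16; β=1, v≡7 (mod 19); (16|19)=+1, (7|19)=+1; sign (−1)^0·+1^1·+1^0 = +1.
(a,b)_5: α=2, u≡3; β=-2, v≡4 (mod 5); (3|5)=-1, (4|5)=+1; sign (−1)^0·-1^-2·+1^2 = +1.
(a,b)_3: α=-2, u≡2; β=-2, v≡1 (mod 3); (2|3)=-1, (1|3)=+1; sign (−1)^0·-1^-2·+1^-2 = +1.
(a,b)_2: α=-10, β=0; u≡3, v≡3 (mod 8); ε(u)ε(v)=1·1, αω(v)=-10·1, βω(u)=0·1; sum ≡ 1  ⇒  -1.
(a,b)_13: α=0, u≡8; β=2, v≡8 (mod 13); (8|13)=-1, (8|13)=-1; sign (−1)^0·-1^2·-1^0 = +1.
|Ram(-37, 19)| = 2, even; anisotropic at {2, 37}.

[2, 37]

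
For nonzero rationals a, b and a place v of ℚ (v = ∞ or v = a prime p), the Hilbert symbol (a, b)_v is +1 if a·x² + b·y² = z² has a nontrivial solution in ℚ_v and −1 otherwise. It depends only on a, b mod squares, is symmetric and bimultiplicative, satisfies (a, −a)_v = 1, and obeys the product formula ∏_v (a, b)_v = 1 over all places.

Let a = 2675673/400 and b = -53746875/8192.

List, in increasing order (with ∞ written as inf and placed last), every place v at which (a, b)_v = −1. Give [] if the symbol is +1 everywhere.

[5, 13]

(a, b) ≡ (273, -390) mod (ℚ^×)²; places V = {2, 3, 5, 7, 11, 13, ∞}.
(a,b)_5: α=-2, u≡3; β=5, v≡3 (mod 5); (3|5)=-1, (3|5)=-1; sign (−1)^0·-1^5·-1^-2 = -1.
(a,b)_13: α=1, u≡7; β=1, v≡1 (mod 13); (7|13)=-1, (1|13)=+1; sign (−1)^0·-1^1·+1^1 = -1.
(a,b)_3: α=5, u≡1; β=3, v≡2 (mod 3); (1|3)=+1, (2|3)=-1; sign (−1)^1·+1^3·-1^5 = +1.
(a,b)_11: α=2, u≡9; β=0, v≡2 (mod 11); (9|11)=+1, (2|11)=-1; sign (−1)^0·+1^0·-1^2 = +1.
(a,b)_∞: sgn(273)=+, sgn(-390)=−, so +1.
(a,b)_7: α=1, u≡4; β=2, v≡2 (mod 7); (4|7)=+1, (2|7)=+1; sign (−1)^0·+1^2·+1^1 = +1.
(a,b)_2: α=-4, β=-13; u≡1, v≡5 (mod 8); ε(u)ε(v)=0·0, αω(v)=-4·1, βω(u)=-13·0; sum ≡ 0  ⇒  +1.
|Ram(273, -390)| = 2, even; anisotropic at {5, 13}.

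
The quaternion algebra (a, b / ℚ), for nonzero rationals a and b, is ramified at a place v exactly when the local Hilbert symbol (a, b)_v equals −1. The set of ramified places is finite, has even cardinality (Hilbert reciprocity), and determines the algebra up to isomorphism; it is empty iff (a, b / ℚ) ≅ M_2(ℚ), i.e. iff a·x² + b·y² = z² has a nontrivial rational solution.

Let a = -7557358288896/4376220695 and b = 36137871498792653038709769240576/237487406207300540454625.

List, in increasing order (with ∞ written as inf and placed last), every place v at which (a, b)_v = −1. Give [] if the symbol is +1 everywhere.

[5, 23]

Mod squares: a ≡ -230230, b ≡ 10010. Check v ∈ {∞, 2, 3, 5, 7, 11, 13, 19, 23, 37}.
v=23: a=23^-1·(≡16), b=23^-4·(≡11) mod 23; (16|23)=+1, (11|23)=-1; (−1)^{-1·-4·11}·(+1)^-4·(-1)^-1 = -1.
v=5: a=5^-1·(≡1), b=5^-3·(≡3) mod 5; (1|5)=+1, (3|5)=-1; (−1)^{-1·-3·2}·(+1)^-3·(-1)^-1 = -1.
v=3: a=3^8·(≡2), b=3^18·(≡2) mod 3; (2|3)=-1, (2|3)=-1; (−1)^{8·18·1}·(-1)^18·(-1)^8 = +1.
v=11: a=11^-1·(≡1), b=11^-1·(≡2) mod 11; (1|11)=+1, (2|11)=-1; (−1)^{-1·-1·5}·(+1)^-1·(-1)^-1 = +1.
v=2: v_2(a)=19, v_2(b)=43; units ≡ 5, 5 (mod 8); ε·ε+αω+βω = 0·0+19·1+43·1 ≡ 0  ⇒  (a,b)_2 = +1.
v=13: a=13^3·(≡9), b=13^9·(≡9) mod 13; (9|13)=+1, (9|13)=+1; (−1)^{3·9·6}·(+1)^9·(+1)^3 = +1.
v=19: a=19^-2·(≡8), b=19^-6·(≡6) mod 19; (8|19)=-1, (6|19)=+1; (−1)^{-2·-6·9}·(-1)^-6·(+1)^-2 = +1.
v=∞: -230230 < 0 and 10010 > 0  ⇒  (a,b)_∞ = +1.
v=7: a=7^-1·(≡6), b=7^-1·(≡1) mod 7; (6|7)=-1, (1|7)=+1; (−1)^{-1·-1·3}·(-1)^-1·(+1)^-1 = +1.
v=37: a=37^-2·(≡1), b=37^-4·(≡24) mod 37; (1|37)=+1, (24|37)=-1; (−1)^{-2·-4·18}·(+1)^-4·(-1)^-2 = +1.
|Ram(-230230, 10010)| = 2, even; anisotropic at {5, 23}.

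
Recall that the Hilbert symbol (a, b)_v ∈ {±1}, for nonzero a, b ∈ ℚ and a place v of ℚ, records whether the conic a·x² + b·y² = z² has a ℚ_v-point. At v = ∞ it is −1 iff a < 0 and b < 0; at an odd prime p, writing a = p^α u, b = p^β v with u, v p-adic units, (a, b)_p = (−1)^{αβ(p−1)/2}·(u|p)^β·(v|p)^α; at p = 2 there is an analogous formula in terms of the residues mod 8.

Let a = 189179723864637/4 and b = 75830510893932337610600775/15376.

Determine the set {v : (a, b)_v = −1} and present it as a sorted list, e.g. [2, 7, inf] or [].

Mod squares: a ≡ 103037, b ≡ 1311. Check v ∈ {∞, 2, 3, 5, 11, 17, 19, 23, 29, 31}.
v=23: a=23^4·(≡7), b=23^7·(≡11) mod 23; (7|23)=-1, (11|23)=-1; (−1)^{4·7·11}·(-1)^7·(-1)^4 = -1.
v=3: a=3^8·(≡2), b=3^13·(≡2) mod 3; (2|3)=-1, (2|3)=-1; (−1)^{8·13·1}·(-1)^13·(-1)^8 = -1.
v=∞: 103037 > 0 and 1311 > 0  ⇒  (a,b)_∞ = +1.
v=17: a=17^1·(≡8), b=17^2·(≡4) mod 17; (8|17)=+1, (4|17)=+1; (−1)^{1·2·8}·(+1)^2·(+1)^1 = +1.
v=2: v_2(a)=-2, v_2(b)=-4; units ≡ 5, 7 (mod 8); ε·ε+αω+βω = 0·1+-2·0+-4·1 ≡ 0  ⇒  (a,b)_2 = +1.
v=31: a=31^0·(≡15), b=31^-2·(≡4) mod 31; (15|31)=-1, (4|31)=+1; (−1)^{0·-2·15}·(-1)^-2·(+1)^0 = +1.
v=5: a=5^0·(≡3), b=5^2·(≡1) mod 5; (3|5)=-1, (1|5)=+1; (−1)^{0·2·2}·(-1)^2·(+1)^0 = +1.
v=29: a=29^1·(≡3), b=29^2·(≡24) mod 29; (3|29)=-1, (24|29)=+1; (−1)^{1·2·14}·(-1)^2·(+1)^1 = +1.
v=11: a=11^1·(≡2), b=11^2·(≡2) mod 11; (2|11)=-1, (2|11)=-1; (−1)^{1·2·5}·(-1)^2·(-1)^1 = -1.
v=19: a=19^1·(≡13), b=19^1·(≡14) mod 19; (13|19)=-1, (14|19)=-1; (−1)^{1·1·9}·(-1)^1·(-1)^1 = -1.
|Ram(103037, 1311)| = 4, even; anisotropic at {3, 11, 19, 23}.

[3, 11, 19, 23]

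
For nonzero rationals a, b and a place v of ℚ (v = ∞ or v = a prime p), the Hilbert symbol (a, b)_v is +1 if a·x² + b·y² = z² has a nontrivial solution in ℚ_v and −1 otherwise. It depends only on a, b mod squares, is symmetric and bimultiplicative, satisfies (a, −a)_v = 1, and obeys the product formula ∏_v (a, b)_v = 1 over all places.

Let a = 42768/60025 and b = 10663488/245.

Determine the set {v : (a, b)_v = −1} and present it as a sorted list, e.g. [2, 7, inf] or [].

[5, 11]

(a, b) ≡ (33, 85) mod (ℚ^×)²; places V = {2, 3, 5, 7, 11, 17, ∞}.
(a,b)_∞: sgn(33)=+, sgn(85)=+, so +1.
(a,b)_11: α=1, u≡3; β=2, v≡6 (mod 11); (3|11)=+1, (6|11)=-1; sign (−1)^0·+1^2·-1^1 = -1.
(a,b)_7: α=-4, u≡3; β=-2, v≡2 (mod 7); (3|7)=-1, (2|7)=+1; sign (−1)^0·-1^-2·+1^-4 = +1.
(a,b)_2: α=4, β=6; u≡1, v≡5 (mod 8); ε(u)ε(v)=0·0, αω(v)=4·1, βω(u)=6·0; sum ≡ 0  ⇒  +1.
(a,b)_17: α=0, u≡2; β=1, v≡7 (mod 17); (2|17)=+1, (7|17)=-1; sign (−1)^0·+1^1·-1^0 = +1.
(a,b)_3: α=5, u≡2; β=4, v≡1 (mod 3); (2|3)=-1, (1|3)=+1; sign (−1)^0·-1^4·+1^5 = +1.
(a,b)_5: α=-2, u≡3; β=-1, v≡2 (mod 5); (3|5)=-1, (2|5)=-1; sign (−1)^0·-1^-1·-1^-2 = -1.
(33, 85 / ℚ) ramifies at {5, 11}: a division algebra.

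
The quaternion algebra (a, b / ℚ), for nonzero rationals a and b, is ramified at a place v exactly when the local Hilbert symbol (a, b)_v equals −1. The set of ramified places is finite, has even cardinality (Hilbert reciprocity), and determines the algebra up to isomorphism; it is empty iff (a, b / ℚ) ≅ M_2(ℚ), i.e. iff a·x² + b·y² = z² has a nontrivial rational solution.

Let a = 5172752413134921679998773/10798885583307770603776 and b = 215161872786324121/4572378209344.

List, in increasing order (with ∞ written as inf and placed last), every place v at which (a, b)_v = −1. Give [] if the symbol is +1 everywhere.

[17, 29, 31, 37]

(a, b) ≡ (631997, 18241) mod (ℚ^×)²; places V = {2, 7, 11, 17, 19, 29, 31, 37, 47, ∞}.
(a,b)_2: α=-8, β=-6; u≡5, v≡1 (mod 8); ε(u)ε(v)=0·0, αω(v)=-8·0, βω(u)=-6·1; sum ≡ 0  ⇒  +1.
(a,b)_19: α=3, u≡18; β=2, v≡1 (mod 19); (18|19)=-1, (1|19)=+1; sign (−1)^0·-1^2·+1^3 = +1.
(a,b)_17: α=4, u≡11; β=3, v≡2 (mod 17); (11|17)=-1, (2|17)=+1; sign (−1)^0·-1^3·+1^4 = -1.
(a,b)_7: α=10, u≡4; β=6, v≡5 (mod 7); (4|7)=+1, (5|7)=-1; sign (−1)^0·+1^6·-1^10 = +1.
(a,b)_47: α=-8, u≡23; β=-4, v≡5 (mod 47); (23|47)=-1, (5|47)=-1; sign (−1)^0·-1^-4·-1^-8 = +1.
(a,b)_11: α=-6, u≡1; β=-4, v≡3 (mod 11); (1|11)=+1, (3|11)=+1; sign (−1)^0·+1^-4·+1^-6 = +1.
(a,b)_29: α=1, u≡26; β=1, v≡24 (mod 29); (26|29)=-1, (24|29)=+1; sign (−1)^0·-1^1·+1^1 = -1.
(a,b)_∞: sgn(631997)=+, sgn(18241)=+, so +1.
(a,b)_31: α=3, u≡16; β=2, v≡3 (mod 31); (16|31)=+1, (3|31)=-1; sign (−1)^0·+1^2·-1^3 = -1.
(a,b)_37: α=1, u≡15; β=1, v≡12 (mod 37); (15|37)=-1, (12|37)=+1; sign (−1)^0·-1^1·+1^1 = -1.
|Ram(631997, 18241)| = 4, even; anisotropic at {17, 29, 31, 37}.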